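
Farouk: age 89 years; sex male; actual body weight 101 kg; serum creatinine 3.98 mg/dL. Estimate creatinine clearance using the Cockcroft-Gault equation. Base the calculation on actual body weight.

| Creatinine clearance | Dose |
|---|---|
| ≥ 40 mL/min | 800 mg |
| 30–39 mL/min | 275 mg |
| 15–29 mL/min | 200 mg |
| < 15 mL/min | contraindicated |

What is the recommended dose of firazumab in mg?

CrCl = (140 − 89) × 101 / (72 × 3.98) = 5151.0 / 286.56 ≈ 18.0 mL/min
CrCl ≈ 18 mL/min → bracket 15–29 mL/min.
Dose for this bracket: 200 mg.

200 mg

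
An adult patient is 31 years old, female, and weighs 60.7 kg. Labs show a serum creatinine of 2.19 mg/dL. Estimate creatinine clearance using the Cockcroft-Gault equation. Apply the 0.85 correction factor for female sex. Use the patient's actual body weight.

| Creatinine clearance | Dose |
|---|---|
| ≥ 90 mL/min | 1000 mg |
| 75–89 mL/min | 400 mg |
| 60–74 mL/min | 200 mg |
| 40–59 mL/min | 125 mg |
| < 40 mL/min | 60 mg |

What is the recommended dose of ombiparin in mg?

60 mg

CrCl = (140 − 31) × 60.7 / (72 × 2.19) × 0.85 = 6616.3 / 157.68 × 0.85 ≈ 35.7 mL/min
CrCl ≈ 36 mL/min → bracket < 40 mL/min.
Dose for this bracket: 60 mg.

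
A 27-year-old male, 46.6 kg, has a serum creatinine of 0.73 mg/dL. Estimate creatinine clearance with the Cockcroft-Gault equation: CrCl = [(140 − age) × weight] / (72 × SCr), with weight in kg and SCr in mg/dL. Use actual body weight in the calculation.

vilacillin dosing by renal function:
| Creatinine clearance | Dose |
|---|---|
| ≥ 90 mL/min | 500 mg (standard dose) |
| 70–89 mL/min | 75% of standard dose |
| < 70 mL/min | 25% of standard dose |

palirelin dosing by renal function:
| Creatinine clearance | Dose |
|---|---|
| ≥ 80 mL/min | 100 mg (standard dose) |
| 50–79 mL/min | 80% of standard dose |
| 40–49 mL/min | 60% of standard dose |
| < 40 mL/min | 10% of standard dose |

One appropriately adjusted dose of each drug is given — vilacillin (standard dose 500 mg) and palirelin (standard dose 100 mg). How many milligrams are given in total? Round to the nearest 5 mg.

600 mg

CrCl = (140 − 27) × 46.6 / (72 × 0.73) = 5265.8 / 52.56 ≈ 100.2 mL/min
CrCl ≈ 100 mL/min.
vilacillin: ≥ 90 mL/min → 100% of 500 mg = 500 mg.
palirelin: ≥ 80 mL/min → 100% of 100 mg = 100 mg.
Total = 500 + 100 = 600 mg.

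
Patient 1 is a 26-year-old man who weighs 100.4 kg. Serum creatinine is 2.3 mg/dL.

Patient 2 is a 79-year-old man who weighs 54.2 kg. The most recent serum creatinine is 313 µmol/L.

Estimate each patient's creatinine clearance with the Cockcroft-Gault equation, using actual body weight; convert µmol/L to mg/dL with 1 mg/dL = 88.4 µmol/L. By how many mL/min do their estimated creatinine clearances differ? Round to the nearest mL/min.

56 mL/min

Patient 1: CrCl = (140 − 26) × 100.4 / (72 × 2.3) = 11445.6 / 165.60 ≈ 69.1 mL/min
Patient 2: SCr = 313 / 88.4 = 3.541 mg/dL
Patient 2: CrCl = (140 − 79) × 54.2 / (72 × 3.541) = 3306.2 / 254.95 ≈ 13.0 mL/min
|69.1 − 13.0| = 56.1 mL/min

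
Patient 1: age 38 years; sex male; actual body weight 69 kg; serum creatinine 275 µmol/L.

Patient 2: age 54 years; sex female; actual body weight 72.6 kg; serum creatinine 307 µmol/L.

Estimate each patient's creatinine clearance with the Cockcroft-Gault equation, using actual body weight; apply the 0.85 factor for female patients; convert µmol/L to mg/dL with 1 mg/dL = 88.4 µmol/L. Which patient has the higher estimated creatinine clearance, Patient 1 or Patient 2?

Patient 1: SCr = 275 / 88.4 = 3.111 mg/dL
Patient 1: CrCl = (140 − 38) × 69 / (72 × 3.111) = 7038.0 / 223.99 ≈ 31.4 mL/min
Patient 2: SCr = 307 / 88.4 = 3.473 mg/dL
Patient 2: CrCl = (140 − 54) × 72.6 / (72 × 3.473) × 0.85 = 6243.6 / 250.06 × 0.85 ≈ 21.2 mL/min
31.4 vs 21.2 mL/min → Patient 1 is higher.

Patient 1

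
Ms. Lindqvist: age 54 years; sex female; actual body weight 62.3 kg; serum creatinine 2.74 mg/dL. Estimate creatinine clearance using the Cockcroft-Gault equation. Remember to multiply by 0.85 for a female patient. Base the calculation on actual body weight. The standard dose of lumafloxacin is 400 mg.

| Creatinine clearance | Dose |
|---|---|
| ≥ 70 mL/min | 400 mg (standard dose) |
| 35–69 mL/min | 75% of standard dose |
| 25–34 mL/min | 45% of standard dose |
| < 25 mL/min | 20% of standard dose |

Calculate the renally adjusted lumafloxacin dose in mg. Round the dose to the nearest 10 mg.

CrCl = (140 − 54) × 62.3 / (72 × 2.74) × 0.85 = 5357.8 / 197.28 × 0.85 ≈ 23.1 mL/min
CrCl ≈ 23 mL/min → bracket < 25 mL/min.
20% of 400 mg = 80 mg

80 mg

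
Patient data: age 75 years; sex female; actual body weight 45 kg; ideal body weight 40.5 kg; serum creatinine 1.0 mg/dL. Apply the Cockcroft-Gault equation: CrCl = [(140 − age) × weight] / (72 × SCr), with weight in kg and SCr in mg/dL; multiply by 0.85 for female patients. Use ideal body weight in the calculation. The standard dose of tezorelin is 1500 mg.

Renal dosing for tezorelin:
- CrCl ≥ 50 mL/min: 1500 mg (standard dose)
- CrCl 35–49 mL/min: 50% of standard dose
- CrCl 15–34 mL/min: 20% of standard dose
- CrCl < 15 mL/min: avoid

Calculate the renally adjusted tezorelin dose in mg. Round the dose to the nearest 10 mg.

CrCl = (140 − 75) × 40.5 / (72 × 1) × 0.85 = 2632.5 / 72.00 × 0.85 ≈ 31.1 mL/min
CrCl ≈ 31 mL/min → bracket 15–34 mL/min.
20% of 1500 mg = 300 mg

300 mg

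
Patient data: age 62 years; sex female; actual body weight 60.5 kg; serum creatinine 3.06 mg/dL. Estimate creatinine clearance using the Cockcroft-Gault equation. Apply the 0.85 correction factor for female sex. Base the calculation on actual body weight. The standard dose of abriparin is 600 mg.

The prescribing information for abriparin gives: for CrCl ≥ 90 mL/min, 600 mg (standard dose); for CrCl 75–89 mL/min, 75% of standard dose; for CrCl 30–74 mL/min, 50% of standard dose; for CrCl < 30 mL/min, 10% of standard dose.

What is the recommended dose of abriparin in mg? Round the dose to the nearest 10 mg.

CrCl = (140 − 62) × 60.5 / (72 × 3.06) × 0.85 = 4719.0 / 220.32 × 0.85 ≈ 18.2 mL/min
CrCl ≈ 18 mL/min → bracket < 30 mL/min.
10% of 600 mg = 60 mg

60 mg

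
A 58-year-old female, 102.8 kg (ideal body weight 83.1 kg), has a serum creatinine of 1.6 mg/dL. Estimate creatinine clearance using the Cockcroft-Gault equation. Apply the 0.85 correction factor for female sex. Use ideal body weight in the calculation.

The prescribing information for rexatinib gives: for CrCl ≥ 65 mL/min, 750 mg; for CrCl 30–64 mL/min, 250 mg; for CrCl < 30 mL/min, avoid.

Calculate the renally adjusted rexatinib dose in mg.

250 mg

CrCl = (140 − 58) × 83.1 / (72 × 1.6) × 0.85 = 6814.2 / 115.20 × 0.85 ≈ 50.3 mL/min
CrCl ≈ 50 mL/min → bracket 30–64 mL/min.
Dose for this bracket: 250 mg.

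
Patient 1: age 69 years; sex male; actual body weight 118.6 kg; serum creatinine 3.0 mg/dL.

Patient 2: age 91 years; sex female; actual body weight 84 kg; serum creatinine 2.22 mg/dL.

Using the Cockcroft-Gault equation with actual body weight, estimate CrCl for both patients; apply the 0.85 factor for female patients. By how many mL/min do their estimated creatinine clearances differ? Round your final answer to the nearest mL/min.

17 mL/min

Patient 1: CrCl = (140 − 69) × 118.6 / (72 × 3) = 8420.6 / 216.00 ≈ 39.0 mL/min
Patient 2: CrCl = (140 − 91) × 84 / (72 × 2.22) × 0.85 = 4116.0 / 159.84 × 0.85 ≈ 21.9 mL/min
|39.0 − 21.9| = 17.1 mL/min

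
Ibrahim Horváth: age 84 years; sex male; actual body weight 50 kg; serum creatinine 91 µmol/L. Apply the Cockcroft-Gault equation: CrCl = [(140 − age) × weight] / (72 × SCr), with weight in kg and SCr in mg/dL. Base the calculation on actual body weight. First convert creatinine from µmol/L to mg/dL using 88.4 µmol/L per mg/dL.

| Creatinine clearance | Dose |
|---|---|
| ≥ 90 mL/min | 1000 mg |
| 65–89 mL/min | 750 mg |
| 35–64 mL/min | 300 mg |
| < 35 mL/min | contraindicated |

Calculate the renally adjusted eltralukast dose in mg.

SCr = 91 / 88.4 = 1.029 mg/dL
CrCl = (140 − 84) × 50 / (72 × 1.029) = 2800.0 / 74.09 ≈ 37.8 mL/min
CrCl ≈ 38 mL/min → bracket 35–64 mL/min.
Dose for this bracket: 300 mg.

300 mg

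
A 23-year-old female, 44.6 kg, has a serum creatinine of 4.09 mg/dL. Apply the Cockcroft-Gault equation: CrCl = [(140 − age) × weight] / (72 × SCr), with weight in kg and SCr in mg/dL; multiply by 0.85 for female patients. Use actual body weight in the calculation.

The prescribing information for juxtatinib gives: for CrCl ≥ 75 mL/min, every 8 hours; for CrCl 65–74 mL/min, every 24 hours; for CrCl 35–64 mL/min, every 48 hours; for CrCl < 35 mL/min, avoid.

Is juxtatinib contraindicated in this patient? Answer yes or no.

yes

CrCl = (140 − 23) × 44.6 / (72 × 4.09) × 0.85 = 5218.2 / 294.48 × 0.85 ≈ 15.1 mL/min
CrCl ≈ 15 mL/min, which is < 35 mL/min.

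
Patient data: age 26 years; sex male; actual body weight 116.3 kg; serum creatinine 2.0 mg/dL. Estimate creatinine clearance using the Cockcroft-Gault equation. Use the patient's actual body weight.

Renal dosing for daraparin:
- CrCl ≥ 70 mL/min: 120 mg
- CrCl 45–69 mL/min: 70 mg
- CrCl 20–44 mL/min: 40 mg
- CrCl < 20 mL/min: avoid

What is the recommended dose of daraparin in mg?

120 mg

CrCl = (140 − 26) × 116.3 / (72 × 2) = 13258.2 / 144.00 ≈ 92.1 mL/min
CrCl ≈ 92 mL/min → bracket ≥ 70 mL/min.
Dose for this bracket: 120 mg.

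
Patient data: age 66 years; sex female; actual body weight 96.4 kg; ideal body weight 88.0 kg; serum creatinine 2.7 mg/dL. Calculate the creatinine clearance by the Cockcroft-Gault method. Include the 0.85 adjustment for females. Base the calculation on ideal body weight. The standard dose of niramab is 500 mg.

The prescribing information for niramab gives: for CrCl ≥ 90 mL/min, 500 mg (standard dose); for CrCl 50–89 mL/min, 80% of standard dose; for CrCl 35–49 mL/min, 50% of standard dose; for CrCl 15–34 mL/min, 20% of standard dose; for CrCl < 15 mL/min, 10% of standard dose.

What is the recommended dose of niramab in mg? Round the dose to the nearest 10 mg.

CrCl = (140 − 66) × 88 / (72 × 2.7) × 0.85 = 6512.0 / 194.40 × 0.85 ≈ 28.5 mL/min
CrCl ≈ 28 mL/min → bracket 15–34 mL/min.
20% of 500 mg = 100 mg

100 mg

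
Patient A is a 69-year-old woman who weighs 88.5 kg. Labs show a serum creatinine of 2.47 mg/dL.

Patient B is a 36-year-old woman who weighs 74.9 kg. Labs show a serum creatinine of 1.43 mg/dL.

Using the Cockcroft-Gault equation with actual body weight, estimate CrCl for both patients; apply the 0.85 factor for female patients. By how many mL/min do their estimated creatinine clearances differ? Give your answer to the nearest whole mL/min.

Patient A: CrCl = (140 − 69) × 88.5 / (72 × 2.47) × 0.85 = 6283.5 / 177.84 × 0.85 ≈ 30.0 mL/min
Patient B: CrCl = (140 − 36) × 74.9 / (72 × 1.43) × 0.85 = 7789.6 / 102.96 × 0.85 ≈ 64.3 mL/min
|30.0 − 64.3| = 34.3 mL/min

34 mL/min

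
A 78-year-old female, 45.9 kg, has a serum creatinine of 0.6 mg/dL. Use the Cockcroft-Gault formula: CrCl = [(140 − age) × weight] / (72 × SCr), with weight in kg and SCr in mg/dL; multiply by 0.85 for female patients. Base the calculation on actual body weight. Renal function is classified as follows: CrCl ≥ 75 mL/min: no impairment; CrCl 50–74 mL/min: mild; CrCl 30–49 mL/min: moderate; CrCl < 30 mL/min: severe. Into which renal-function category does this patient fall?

CrCl = (140 − 78) × 45.9 / (72 × 0.6) × 0.85 = 2845.8 / 43.20 × 0.85 ≈ 56.0 mL/min
56 mL/min falls in the 'mild' range.

mild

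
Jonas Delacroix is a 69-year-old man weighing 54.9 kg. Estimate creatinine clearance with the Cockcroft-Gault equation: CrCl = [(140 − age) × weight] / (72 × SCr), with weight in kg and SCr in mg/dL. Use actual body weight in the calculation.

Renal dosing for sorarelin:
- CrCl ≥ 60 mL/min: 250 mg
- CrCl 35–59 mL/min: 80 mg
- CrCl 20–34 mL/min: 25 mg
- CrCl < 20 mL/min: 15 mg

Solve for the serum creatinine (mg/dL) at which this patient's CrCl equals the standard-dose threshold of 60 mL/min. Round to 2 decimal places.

0.90 mg/dL

Standard dose requires CrCl ≥ 60 mL/min.
Set (140 − 69) × 54.9 / (72 × SCr) = 60
SCr = (140 − 69) × 54.9 / (72 × 60) = 0.902 mg/dL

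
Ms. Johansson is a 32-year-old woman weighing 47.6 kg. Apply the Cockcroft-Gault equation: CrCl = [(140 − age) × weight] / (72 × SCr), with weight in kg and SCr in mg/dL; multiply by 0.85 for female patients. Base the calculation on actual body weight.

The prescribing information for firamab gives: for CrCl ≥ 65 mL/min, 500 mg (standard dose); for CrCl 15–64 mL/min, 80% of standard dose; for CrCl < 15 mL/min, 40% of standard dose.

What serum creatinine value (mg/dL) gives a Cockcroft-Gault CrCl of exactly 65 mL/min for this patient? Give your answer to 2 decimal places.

Standard dose requires CrCl ≥ 65 mL/min.
Set (140 − 32) × 47.6 × 0.85 / (72 × SCr) = 65
SCr = (140 − 32) × 47.6 × 0.85 / (72 × 65) = 0.934 mg/dL

0.93 mg/dL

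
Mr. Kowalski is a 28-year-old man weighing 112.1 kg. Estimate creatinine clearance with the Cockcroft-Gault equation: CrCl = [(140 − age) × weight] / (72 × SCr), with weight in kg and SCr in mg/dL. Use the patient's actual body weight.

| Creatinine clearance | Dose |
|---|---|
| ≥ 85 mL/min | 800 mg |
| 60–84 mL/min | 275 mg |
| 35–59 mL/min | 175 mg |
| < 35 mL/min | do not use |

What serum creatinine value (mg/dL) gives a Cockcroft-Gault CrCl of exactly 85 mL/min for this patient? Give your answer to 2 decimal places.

2.05 mg/dL

Standard dose requires CrCl ≥ 85 mL/min.
Set (140 − 28) × 112.1 / (72 × SCr) = 85
SCr = (140 − 28) × 112.1 / (72 × 85) = 2.052 mg/dL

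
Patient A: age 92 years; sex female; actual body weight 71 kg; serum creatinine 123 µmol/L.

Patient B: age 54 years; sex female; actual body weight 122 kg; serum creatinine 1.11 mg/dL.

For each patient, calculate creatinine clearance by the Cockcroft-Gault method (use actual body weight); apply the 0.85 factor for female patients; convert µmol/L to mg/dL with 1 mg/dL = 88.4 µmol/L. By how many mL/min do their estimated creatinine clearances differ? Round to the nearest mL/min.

Patient A: SCr = 123 / 88.4 = 1.391 mg/dL
Patient A: CrCl = (140 − 92) × 71 / (72 × 1.391) × 0.85 = 3408.0 / 100.15 × 0.85 ≈ 28.9 mL/min
Patient B: CrCl = (140 − 54) × 122 / (72 × 1.11) × 0.85 = 10492.0 / 79.92 × 0.85 ≈ 111.6 mL/min
|28.9 − 111.6| = 82.7 mL/min

83 mL/min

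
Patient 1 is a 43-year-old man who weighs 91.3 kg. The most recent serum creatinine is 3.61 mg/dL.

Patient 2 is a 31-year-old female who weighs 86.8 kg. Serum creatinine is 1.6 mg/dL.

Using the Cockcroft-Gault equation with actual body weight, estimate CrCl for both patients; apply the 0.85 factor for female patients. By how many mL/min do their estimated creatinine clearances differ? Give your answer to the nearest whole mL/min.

36 mL/min

Patient 1: CrCl = (140 − 43) × 91.3 / (72 × 3.61) = 8856.1 / 259.92 ≈ 34.1 mL/min
Patient 2: CrCl = (140 − 31) × 86.8 / (72 × 1.6) × 0.85 = 9461.2 / 115.20 × 0.85 ≈ 69.8 mL/min
|34.1 − 69.8| = 35.7 mL/min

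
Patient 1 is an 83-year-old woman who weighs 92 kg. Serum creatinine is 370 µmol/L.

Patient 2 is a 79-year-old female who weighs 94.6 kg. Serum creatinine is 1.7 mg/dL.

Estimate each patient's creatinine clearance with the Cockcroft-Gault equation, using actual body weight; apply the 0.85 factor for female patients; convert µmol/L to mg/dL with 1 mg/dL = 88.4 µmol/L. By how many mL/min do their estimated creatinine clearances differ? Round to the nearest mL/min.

25 mL/min

Patient 1: SCr = 370 / 88.4 = 4.186 mg/dL
Patient 1: CrCl = (140 − 83) × 92 / (72 × 4.186) × 0.85 = 5244.0 / 301.39 × 0.85 ≈ 14.8 mL/min
Patient 2: CrCl = (140 − 79) × 94.6 / (72 × 1.7) × 0.85 = 5770.6 / 122.40 × 0.85 ≈ 40.1 mL/min
|14.8 − 40.1| = 25.3 mL/min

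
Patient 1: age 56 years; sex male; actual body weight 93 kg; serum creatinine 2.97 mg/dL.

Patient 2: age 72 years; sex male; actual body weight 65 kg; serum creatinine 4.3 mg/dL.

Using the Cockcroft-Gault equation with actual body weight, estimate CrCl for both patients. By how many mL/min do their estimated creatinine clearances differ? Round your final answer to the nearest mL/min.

22 mL/min

Patient 1: CrCl = (140 − 56) × 93 / (72 × 2.97) = 7812.0 / 213.84 ≈ 36.5 mL/min
Patient 2: CrCl = (140 − 72) × 65 / (72 × 4.3) = 4420.0 / 309.60 ≈ 14.3 mL/min
|36.5 − 14.3| = 22.2 mL/min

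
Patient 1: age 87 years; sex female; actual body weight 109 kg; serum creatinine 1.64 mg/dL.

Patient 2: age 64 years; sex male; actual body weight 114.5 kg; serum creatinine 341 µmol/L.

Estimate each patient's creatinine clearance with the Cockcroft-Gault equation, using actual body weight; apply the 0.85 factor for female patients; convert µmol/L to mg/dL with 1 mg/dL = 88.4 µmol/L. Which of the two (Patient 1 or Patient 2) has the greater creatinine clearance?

Patient 1

Patient 1: CrCl = (140 − 87) × 109 / (72 × 1.64) × 0.85 = 5777.0 / 118.08 × 0.85 ≈ 41.6 mL/min
Patient 2: SCr = 341 / 88.4 = 3.857 mg/dL
Patient 2: CrCl = (140 − 64) × 114.5 / (72 × 3.857) = 8702.0 / 277.70 ≈ 31.3 mL/min
41.6 vs 31.3 mL/min → Patient 1 is higher.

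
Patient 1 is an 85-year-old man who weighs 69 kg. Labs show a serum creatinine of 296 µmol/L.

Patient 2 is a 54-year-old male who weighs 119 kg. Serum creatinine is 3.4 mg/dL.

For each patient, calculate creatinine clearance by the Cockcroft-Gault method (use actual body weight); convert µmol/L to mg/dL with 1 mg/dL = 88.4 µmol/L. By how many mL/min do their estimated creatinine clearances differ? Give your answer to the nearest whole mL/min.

Patient 1: SCr = 296 / 88.4 = 3.348 mg/dL
Patient 1: CrCl = (140 − 85) × 69 / (72 × 3.348) = 3795.0 / 241.06 ≈ 15.7 mL/min
Patient 2: CrCl = (140 − 54) × 119 / (72 × 3.4) = 10234.0 / 244.80 ≈ 41.8 mL/min
|15.7 − 41.8| = 26.1 mL/min

26 mL/min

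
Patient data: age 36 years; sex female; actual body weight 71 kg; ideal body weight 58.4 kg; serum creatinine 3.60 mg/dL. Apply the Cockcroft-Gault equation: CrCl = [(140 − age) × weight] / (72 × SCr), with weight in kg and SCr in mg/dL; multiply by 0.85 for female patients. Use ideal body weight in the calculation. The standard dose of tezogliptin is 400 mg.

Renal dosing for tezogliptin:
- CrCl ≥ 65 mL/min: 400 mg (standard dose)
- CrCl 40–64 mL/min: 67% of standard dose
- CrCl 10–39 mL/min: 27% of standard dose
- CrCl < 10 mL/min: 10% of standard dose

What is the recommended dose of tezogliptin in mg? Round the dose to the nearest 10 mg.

110 mg

CrCl = (140 − 36) × 58.4 / (72 × 3.6) × 0.85 = 6073.6 / 259.20 × 0.85 ≈ 19.9 mL/min
CrCl ≈ 20 mL/min → bracket 10–39 mL/min.
27% of 400 mg = 108 mg → 110 mg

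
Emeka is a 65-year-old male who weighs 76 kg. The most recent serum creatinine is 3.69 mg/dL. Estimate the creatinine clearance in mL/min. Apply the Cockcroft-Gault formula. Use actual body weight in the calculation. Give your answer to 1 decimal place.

21.5 mL/min

CrCl = (140 − 65) × 76 / (72 × 3.69) = 5700.0 / 265.68 ≈ 21.5 mL/min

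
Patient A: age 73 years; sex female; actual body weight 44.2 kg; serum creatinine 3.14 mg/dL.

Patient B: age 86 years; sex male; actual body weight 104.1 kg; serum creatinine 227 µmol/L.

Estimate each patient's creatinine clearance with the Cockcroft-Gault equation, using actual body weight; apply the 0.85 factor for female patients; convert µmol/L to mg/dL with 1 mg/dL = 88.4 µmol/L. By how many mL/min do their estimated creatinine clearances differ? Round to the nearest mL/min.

19 mL/min

Patient A: CrCl = (140 − 73) × 44.2 / (72 × 3.14) × 0.85 = 2961.4 / 226.08 × 0.85 ≈ 11.1 mL/min
Patient B: SCr = 227 / 88.4 = 2.568 mg/dL
Patient B: CrCl = (140 − 86) × 104.1 / (72 × 2.568) = 5621.4 / 184.90 ≈ 30.4 mL/min
|11.1 − 30.4| = 19.3 mL/min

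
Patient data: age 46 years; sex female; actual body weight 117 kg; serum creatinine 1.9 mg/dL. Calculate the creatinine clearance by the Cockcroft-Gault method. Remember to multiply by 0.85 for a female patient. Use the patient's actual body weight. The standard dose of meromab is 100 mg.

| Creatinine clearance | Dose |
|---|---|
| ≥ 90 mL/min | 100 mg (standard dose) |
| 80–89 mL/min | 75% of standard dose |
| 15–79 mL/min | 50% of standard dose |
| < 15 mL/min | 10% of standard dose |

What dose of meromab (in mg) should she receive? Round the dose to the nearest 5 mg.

50 mg

CrCl = (140 − 46) × 117 / (72 × 1.9) × 0.85 = 10998.0 / 136.80 × 0.85 ≈ 68.3 mL/min
CrCl ≈ 68 mL/min → bracket 15–79 mL/min.
50% of 100 mg = 50 mg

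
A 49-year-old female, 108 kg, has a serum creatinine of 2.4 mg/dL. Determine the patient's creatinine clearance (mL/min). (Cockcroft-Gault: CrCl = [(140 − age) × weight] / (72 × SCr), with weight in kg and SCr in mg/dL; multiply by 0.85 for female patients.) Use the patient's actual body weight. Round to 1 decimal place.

48.3 mL/min

CrCl = (140 − 49) × 108 / (72 × 2.4) × 0.85 = 9828.0 / 172.80 × 0.85 ≈ 48.3 mL/min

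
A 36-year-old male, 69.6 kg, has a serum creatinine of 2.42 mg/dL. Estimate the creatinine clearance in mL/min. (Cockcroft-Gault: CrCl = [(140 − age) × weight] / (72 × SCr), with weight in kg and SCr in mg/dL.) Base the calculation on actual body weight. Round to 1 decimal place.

41.5 mL/min

CrCl = (140 − 36) × 69.6 / (72 × 2.42) = 7238.4 / 174.24 ≈ 41.5 mL/min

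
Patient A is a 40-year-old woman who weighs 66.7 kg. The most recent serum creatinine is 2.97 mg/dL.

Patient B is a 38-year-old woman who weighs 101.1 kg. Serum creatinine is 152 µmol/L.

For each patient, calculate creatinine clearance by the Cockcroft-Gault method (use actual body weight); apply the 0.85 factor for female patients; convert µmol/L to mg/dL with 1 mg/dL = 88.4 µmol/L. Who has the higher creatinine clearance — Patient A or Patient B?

Patient A: CrCl = (140 − 40) × 66.7 / (72 × 2.97) × 0.85 = 6670.0 / 213.84 × 0.85 ≈ 26.5 mL/min
Patient B: SCr = 152 / 88.4 = 1.719 mg/dL
Patient B: CrCl = (140 − 38) × 101.1 / (72 × 1.719) × 0.85 = 10312.2 / 123.77 × 0.85 ≈ 70.8 mL/min
26.5 vs 70.8 mL/min → Patient B is higher.

Patient B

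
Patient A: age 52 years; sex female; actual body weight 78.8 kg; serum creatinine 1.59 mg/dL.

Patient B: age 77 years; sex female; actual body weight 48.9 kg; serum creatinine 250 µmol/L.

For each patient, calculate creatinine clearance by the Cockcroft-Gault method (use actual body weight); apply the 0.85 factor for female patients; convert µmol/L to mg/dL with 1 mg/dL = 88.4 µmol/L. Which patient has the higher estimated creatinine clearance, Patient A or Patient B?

Patient A: CrCl = (140 − 52) × 78.8 / (72 × 1.59) × 0.85 = 6934.4 / 114.48 × 0.85 ≈ 51.5 mL/min
Patient B: SCr = 250 / 88.4 = 2.828 mg/dL
Patient B: CrCl = (140 − 77) × 48.9 / (72 × 2.828) × 0.85 = 3080.7 / 203.62 × 0.85 ≈ 12.9 mL/min
51.5 vs 12.9 mL/min → Patient A is higher.

Patient A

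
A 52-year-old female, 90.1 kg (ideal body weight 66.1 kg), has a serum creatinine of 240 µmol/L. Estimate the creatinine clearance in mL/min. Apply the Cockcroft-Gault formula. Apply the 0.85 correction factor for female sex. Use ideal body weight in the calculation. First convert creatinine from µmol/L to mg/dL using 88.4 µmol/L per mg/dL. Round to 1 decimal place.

SCr = 240 / 88.4 = 2.715 mg/dL
CrCl = (140 − 52) × 66.1 / (72 × 2.715) × 0.85 = 5816.8 / 195.48 × 0.85 ≈ 25.3 mL/min

25.3 mL/min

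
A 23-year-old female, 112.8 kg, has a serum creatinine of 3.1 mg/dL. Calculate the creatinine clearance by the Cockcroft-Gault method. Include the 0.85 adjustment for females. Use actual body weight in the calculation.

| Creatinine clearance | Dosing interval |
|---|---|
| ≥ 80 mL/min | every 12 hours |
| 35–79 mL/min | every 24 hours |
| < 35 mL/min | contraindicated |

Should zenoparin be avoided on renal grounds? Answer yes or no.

no

CrCl = (140 − 23) × 112.8 / (72 × 3.1) × 0.85 = 13197.6 / 223.20 × 0.85 ≈ 50.3 mL/min
CrCl ≈ 50 mL/min, which is ≥ 35 mL/min.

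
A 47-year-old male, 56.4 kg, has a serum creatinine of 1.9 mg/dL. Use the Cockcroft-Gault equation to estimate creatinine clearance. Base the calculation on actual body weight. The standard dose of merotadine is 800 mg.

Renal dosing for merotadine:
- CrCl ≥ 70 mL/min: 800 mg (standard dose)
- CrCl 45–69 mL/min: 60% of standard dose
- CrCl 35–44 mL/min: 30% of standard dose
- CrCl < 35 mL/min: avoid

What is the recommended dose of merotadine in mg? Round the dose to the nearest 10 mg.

CrCl = (140 − 47) × 56.4 / (72 × 1.9) = 5245.2 / 136.80 ≈ 38.3 mL/min
CrCl ≈ 38 mL/min → bracket 35–44 mL/min.
30% of 800 mg = 240 mg

240 mg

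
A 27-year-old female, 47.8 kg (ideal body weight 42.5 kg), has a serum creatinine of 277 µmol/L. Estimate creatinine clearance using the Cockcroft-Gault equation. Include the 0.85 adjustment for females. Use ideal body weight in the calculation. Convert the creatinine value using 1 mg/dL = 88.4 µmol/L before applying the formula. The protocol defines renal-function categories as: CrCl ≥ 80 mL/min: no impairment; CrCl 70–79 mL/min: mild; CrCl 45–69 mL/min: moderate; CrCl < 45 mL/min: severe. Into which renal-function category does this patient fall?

SCr = 277 / 88.4 = 3.133 mg/dL
CrCl = (140 − 27) × 42.5 / (72 × 3.133) × 0.85 = 4802.5 / 225.58 × 0.85 ≈ 18.1 mL/min
18 mL/min falls in the 'severe' range.

severe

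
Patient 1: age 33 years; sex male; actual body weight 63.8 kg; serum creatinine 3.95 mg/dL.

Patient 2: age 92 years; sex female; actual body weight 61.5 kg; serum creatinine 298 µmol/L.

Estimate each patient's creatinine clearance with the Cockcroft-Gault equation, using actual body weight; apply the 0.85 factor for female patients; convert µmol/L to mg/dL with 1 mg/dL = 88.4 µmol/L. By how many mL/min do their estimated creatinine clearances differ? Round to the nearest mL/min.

Patient 1: CrCl = (140 − 33) × 63.8 / (72 × 3.95) = 6826.6 / 284.40 ≈ 24.0 mL/min
Patient 2: SCr = 298 / 88.4 = 3.371 mg/dL
Patient 2: CrCl = (140 − 92) × 61.5 / (72 × 3.371) × 0.85 = 2952.0 / 242.71 × 0.85 ≈ 10.3 mL/min
|24.0 − 10.3| = 13.7 mL/min

14 mL/min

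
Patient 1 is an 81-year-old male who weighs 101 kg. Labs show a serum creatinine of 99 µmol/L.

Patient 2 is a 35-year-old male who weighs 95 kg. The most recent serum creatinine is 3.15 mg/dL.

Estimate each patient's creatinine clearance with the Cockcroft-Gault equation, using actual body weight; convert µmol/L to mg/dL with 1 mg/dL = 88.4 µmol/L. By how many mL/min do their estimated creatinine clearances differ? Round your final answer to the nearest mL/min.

Patient 1: SCr = 99 / 88.4 = 1.12 mg/dL
Patient 1: CrCl = (140 − 81) × 101 / (72 × 1.12) = 5959.0 / 80.64 ≈ 73.9 mL/min
Patient 2: CrCl = (140 − 35) × 95 / (72 × 3.15) = 9975.0 / 226.80 ≈ 44.0 mL/min
|73.9 − 44.0| = 29.9 mL/min

30 mL/min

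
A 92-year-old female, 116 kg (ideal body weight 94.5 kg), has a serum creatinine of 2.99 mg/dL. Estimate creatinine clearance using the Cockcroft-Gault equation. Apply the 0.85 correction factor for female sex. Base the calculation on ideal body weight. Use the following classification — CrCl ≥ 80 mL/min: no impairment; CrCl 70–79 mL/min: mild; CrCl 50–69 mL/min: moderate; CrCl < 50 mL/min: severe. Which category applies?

severe

CrCl = (140 − 92) × 94.5 / (72 × 2.99) × 0.85 = 4536.0 / 215.28 × 0.85 ≈ 17.9 mL/min
18 mL/min falls in the 'severe' range.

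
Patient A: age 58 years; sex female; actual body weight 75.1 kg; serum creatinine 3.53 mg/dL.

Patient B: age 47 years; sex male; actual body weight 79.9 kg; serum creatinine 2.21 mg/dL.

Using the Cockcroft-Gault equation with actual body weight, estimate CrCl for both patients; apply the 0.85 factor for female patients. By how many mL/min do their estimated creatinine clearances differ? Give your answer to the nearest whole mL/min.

Patient A: CrCl = (140 − 58) × 75.1 / (72 × 3.53) × 0.85 = 6158.2 / 254.16 × 0.85 ≈ 20.6 mL/min
Patient B: CrCl = (140 − 47) × 79.9 / (72 × 2.21) = 7430.7 / 159.12 ≈ 46.7 mL/min
|20.6 − 46.7| = 26.1 mL/min

26 mL/min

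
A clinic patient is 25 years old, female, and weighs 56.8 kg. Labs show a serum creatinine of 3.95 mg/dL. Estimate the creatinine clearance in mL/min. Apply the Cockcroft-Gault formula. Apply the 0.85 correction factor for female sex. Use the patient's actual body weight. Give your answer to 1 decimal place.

CrCl = (140 − 25) × 56.8 / (72 × 3.95) × 0.85 = 6532.0 / 284.40 × 0.85 ≈ 19.5 mL/min

19.5 mL/min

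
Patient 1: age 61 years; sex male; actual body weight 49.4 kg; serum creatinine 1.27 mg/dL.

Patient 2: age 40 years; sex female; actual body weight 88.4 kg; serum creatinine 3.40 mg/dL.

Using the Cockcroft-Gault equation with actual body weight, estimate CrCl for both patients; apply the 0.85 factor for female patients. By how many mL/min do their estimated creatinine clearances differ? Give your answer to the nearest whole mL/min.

12 mL/min

Patient 1: CrCl = (140 − 61) × 49.4 / (72 × 1.27) = 3902.6 / 91.44 ≈ 42.7 mL/min
Patient 2: CrCl = (140 − 40) × 88.4 / (72 × 3.4) × 0.85 = 8840.0 / 244.80 × 0.85 ≈ 30.7 mL/min
|42.7 − 30.7| = 12.0 mL/min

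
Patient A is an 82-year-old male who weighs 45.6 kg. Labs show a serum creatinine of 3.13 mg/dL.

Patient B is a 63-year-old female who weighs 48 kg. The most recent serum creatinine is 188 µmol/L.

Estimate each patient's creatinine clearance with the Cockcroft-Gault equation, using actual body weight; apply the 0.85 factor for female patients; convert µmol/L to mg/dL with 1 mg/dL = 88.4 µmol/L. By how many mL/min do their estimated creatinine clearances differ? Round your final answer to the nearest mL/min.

Patient A: CrCl = (140 − 82) × 45.6 / (72 × 3.13) = 2644.8 / 225.36 ≈ 11.7 mL/min
Patient B: SCr = 188 / 88.4 = 2.127 mg/dL
Patient B: CrCl = (140 − 63) × 48 / (72 × 2.127) × 0.85 = 3696.0 / 153.14 × 0.85 ≈ 20.5 mL/min
|11.7 − 20.5| = 8.8 mL/min

9 mL/min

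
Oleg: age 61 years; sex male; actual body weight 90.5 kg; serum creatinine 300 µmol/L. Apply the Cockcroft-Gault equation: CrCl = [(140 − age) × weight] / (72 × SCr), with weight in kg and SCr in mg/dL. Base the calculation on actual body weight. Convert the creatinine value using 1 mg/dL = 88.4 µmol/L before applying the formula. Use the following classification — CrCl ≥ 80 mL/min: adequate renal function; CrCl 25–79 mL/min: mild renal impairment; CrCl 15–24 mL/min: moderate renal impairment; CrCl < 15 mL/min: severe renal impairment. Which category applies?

mild renal impairment

SCr = 300 / 88.4 = 3.394 mg/dL
CrCl = (140 − 61) × 90.5 / (72 × 3.394) = 7149.5 / 244.37 ≈ 29.3 mL/min
29 mL/min falls in the 'mild renal impairment' range.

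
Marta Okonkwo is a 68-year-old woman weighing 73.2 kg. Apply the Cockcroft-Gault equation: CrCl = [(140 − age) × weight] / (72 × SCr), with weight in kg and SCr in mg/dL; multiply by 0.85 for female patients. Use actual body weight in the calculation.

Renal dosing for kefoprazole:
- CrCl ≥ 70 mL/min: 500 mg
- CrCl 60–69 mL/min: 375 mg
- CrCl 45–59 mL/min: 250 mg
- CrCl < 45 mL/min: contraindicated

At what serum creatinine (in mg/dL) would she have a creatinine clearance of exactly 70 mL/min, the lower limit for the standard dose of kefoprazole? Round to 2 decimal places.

0.89 mg/dL

Standard dose requires CrCl ≥ 70 mL/min.
Set (140 − 68) × 73.2 × 0.85 / (72 × SCr) = 70
SCr = (140 − 68) × 73.2 × 0.85 / (72 × 70) = 0.889 mg/dL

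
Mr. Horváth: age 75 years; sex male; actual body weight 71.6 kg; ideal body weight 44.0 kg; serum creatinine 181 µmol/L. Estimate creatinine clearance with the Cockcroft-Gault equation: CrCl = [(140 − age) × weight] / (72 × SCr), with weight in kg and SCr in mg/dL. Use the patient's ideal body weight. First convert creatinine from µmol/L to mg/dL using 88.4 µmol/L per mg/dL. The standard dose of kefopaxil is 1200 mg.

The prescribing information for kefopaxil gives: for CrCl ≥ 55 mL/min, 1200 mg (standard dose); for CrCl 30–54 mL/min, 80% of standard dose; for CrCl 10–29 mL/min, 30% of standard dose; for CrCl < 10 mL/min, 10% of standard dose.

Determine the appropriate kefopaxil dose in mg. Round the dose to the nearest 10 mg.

SCr = 181 / 88.4 = 2.048 mg/dL
CrCl = (140 − 75) × 44 / (72 × 2.048) = 2860.0 / 147.46 ≈ 19.4 mL/min
CrCl ≈ 19 mL/min → bracket 10–29 mL/min.
30% of 1200 mg = 360 mg

360 mg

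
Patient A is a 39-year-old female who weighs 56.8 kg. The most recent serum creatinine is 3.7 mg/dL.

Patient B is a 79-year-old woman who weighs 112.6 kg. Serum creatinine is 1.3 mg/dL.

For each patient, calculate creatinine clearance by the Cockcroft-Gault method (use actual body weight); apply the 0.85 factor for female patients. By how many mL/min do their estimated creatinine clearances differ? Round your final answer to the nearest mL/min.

Patient A: CrCl = (140 − 39) × 56.8 / (72 × 3.7) × 0.85 = 5736.8 / 266.40 × 0.85 ≈ 18.3 mL/min
Patient B: CrCl = (140 − 79) × 112.6 / (72 × 1.3) × 0.85 = 6868.6 / 93.60 × 0.85 ≈ 62.4 mL/min
|18.3 − 62.4| = 44.1 mL/min

44 mL/min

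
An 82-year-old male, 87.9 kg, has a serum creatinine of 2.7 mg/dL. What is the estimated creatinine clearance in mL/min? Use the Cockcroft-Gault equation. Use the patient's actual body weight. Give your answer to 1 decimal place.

CrCl = (140 − 82) × 87.9 / (72 × 2.7) = 5098.2 / 194.40 ≈ 26.2 mL/min

26.2 mL/min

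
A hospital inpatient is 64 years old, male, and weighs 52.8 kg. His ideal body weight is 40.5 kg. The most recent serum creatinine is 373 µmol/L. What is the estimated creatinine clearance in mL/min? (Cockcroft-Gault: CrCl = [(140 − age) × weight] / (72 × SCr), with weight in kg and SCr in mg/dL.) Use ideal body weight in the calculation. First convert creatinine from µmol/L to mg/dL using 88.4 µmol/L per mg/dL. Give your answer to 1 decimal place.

SCr = 373 / 88.4 = 4.219 mg/dL
CrCl = (140 − 64) × 40.5 / (72 × 4.219) = 3078.0 / 303.77 ≈ 10.1 mL/min

10.1 mL/min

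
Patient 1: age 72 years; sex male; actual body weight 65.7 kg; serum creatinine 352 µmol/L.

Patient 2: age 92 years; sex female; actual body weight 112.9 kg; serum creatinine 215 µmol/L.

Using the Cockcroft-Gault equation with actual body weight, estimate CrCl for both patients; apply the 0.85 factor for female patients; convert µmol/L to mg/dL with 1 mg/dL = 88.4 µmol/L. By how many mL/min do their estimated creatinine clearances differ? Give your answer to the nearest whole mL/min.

Patient 1: SCr = 352 / 88.4 = 3.982 mg/dL
Patient 1: CrCl = (140 − 72) × 65.7 / (72 × 3.982) = 4467.6 / 286.70 ≈ 15.6 mL/min
Patient 2: SCr = 215 / 88.4 = 2.432 mg/dL
Patient 2: CrCl = (140 − 92) × 112.9 / (72 × 2.432) × 0.85 = 5419.2 / 175.10 × 0.85 ≈ 26.3 mL/min
|15.6 − 26.3| = 10.7 mL/min

11 mL/min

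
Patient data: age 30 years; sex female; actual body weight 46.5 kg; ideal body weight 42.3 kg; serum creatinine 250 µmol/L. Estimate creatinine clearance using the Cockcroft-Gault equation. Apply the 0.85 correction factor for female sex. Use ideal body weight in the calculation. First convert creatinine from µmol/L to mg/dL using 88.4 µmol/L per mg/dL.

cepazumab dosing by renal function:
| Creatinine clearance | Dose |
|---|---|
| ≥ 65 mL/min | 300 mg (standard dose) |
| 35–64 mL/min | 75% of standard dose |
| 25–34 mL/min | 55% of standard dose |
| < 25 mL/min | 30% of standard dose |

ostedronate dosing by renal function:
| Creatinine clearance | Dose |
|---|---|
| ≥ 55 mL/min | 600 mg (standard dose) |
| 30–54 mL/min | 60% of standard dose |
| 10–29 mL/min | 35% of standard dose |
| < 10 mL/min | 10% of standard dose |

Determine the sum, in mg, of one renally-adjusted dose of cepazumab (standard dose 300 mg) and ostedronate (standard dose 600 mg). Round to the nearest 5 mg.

SCr = 250 / 88.4 = 2.828 mg/dL
CrCl = (140 − 30) × 42.3 / (72 × 2.828) × 0.85 = 4653.0 / 203.62 × 0.85 ≈ 19.4 mL/min
CrCl ≈ 19 mL/min.
cepazumab: < 25 mL/min → 30% of 300 mg = 90 mg.
ostedronate: 10–29 mL/min → 35% of 600 mg = 210 mg.
Total = 90 + 210 = 300 mg.

300 mg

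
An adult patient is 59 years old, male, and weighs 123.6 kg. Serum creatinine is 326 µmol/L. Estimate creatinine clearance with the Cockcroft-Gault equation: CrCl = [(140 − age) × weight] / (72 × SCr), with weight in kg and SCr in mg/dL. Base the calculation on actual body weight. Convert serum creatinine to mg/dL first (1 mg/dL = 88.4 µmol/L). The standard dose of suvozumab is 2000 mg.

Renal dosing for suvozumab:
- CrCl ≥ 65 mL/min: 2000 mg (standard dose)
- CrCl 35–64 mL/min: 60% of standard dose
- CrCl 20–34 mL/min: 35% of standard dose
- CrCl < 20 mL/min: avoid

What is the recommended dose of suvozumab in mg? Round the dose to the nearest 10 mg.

SCr = 326 / 88.4 = 3.688 mg/dL
CrCl = (140 − 59) × 123.6 / (72 × 3.688) = 10011.6 / 265.54 ≈ 37.7 mL/min
CrCl ≈ 38 mL/min → bracket 35–64 mL/min.
60% of 2000 mg = 1200 mg

1200 mg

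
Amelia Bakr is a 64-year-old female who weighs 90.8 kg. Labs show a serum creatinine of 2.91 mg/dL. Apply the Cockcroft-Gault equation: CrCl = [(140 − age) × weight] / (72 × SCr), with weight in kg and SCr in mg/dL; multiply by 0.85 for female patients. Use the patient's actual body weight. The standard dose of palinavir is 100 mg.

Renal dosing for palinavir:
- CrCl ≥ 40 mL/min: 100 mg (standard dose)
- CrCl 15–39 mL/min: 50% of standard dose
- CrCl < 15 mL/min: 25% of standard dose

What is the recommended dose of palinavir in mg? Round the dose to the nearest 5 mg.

50 mg

CrCl = (140 − 64) × 90.8 / (72 × 2.91) × 0.85 = 6900.8 / 209.52 × 0.85 ≈ 28.0 mL/min
CrCl ≈ 28 mL/min → bracket 15–39 mL/min.
50% of 100 mg = 50 mg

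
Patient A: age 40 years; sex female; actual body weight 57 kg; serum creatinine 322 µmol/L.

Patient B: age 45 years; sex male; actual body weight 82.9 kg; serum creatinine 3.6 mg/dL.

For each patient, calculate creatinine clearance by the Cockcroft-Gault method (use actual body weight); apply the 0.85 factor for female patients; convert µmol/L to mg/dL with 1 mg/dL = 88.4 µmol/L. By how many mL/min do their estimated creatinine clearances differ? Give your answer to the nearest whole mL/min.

Patient A: SCr = 322 / 88.4 = 3.643 mg/dL
Patient A: CrCl = (140 − 40) × 57 / (72 × 3.643) × 0.85 = 5700.0 / 262.30 × 0.85 ≈ 18.5 mL/min
Patient B: CrCl = (140 − 45) × 82.9 / (72 × 3.6) = 7875.5 / 259.20 ≈ 30.4 mL/min
|18.5 − 30.4| = 11.9 mL/min

12 mL/min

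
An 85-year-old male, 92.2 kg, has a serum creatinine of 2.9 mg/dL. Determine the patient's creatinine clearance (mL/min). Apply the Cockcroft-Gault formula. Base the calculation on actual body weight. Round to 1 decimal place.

24.3 mL/min

CrCl = (140 − 85) × 92.2 / (72 × 2.9) = 5071.0 / 208.80 ≈ 24.3 mL/min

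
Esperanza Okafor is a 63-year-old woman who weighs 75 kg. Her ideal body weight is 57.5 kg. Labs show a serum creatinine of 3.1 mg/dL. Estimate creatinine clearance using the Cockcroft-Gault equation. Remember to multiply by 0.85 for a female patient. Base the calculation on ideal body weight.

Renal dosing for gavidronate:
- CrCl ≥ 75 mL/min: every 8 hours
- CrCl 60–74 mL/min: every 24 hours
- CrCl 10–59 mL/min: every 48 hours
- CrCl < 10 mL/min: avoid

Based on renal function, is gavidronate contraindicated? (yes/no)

no

CrCl = (140 − 63) × 57.5 / (72 × 3.1) × 0.85 = 4427.5 / 223.20 × 0.85 ≈ 16.9 mL/min
CrCl ≈ 17 mL/min, which is ≥ 10 mL/min.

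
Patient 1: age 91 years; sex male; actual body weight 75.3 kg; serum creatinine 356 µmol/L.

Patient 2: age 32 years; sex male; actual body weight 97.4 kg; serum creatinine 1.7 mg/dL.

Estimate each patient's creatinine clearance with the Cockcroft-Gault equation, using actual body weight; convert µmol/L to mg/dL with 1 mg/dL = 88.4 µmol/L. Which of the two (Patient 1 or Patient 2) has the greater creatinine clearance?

Patient 1: SCr = 356 / 88.4 = 4.027 mg/dL
Patient 1: CrCl = (140 − 91) × 75.3 / (72 × 4.027) = 3689.7 / 289.94 ≈ 12.7 mL/min
Patient 2: CrCl = (140 − 32) × 97.4 / (72 × 1.7) = 10519.2 / 122.40 ≈ 85.9 mL/min
12.7 vs 85.9 mL/min → Patient 2 is higher.

Patient 2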